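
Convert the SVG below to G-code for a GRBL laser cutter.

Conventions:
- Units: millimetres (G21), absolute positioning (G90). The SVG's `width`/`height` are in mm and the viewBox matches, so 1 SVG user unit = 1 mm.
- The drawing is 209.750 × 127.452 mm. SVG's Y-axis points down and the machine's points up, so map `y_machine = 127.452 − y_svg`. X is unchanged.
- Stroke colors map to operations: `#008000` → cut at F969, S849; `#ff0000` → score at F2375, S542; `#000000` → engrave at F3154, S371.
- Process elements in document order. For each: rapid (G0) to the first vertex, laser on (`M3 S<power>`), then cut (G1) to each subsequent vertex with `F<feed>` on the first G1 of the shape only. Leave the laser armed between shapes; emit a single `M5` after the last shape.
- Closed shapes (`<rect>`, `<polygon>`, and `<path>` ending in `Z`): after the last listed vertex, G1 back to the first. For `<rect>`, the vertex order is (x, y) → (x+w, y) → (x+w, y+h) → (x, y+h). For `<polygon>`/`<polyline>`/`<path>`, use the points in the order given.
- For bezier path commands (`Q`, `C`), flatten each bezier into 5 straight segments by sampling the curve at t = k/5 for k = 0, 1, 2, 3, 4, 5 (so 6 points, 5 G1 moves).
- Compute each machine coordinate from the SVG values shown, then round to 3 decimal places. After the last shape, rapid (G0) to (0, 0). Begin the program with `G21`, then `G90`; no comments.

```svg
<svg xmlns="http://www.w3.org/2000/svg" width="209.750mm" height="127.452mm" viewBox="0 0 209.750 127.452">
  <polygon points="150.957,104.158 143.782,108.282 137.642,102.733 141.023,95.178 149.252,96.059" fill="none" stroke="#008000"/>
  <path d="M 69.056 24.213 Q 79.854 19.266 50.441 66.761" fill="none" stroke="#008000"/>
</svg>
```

G21
G90
G0 X150.957 Y23.294
M3 S849
G1 X143.782 Y19.170 F969
G1 X137.642 Y24.719
G1 X141.023 Y32.274
G1 X149.252 Y31.393
G1 X150.957 Y23.294
G0 X69.056 Y103.239
M3 S849
G1 X71.767 Y103.120 F969
G1 X71.261 Y98.806
G1 X67.538 Y90.296
G1 X60.598 Y77.591
G1 X50.441 Y60.691
M5
G0 X0.000 Y0.000

viewBox `0 0 209.750 127.452` with mm width/height → 1 unit = 1 mm. Flip: y_m = 127.452 − y_svg.

**Shape 1** — `<polygon>` regular polygon, stroke `#008000` → cut (S849, F969). Machine vertices: (150.957,23.294) → (143.782,19.170) → (137.642,24.719) → (141.023,32.274) → (149.252,31.393) → (150.957,23.294). Closed: final G1 returns to the first vertex.

**Shape 2** — `<path>` quadratic bezier, stroke `#008000` → cut (S849, F969). Control points (SVG): P0=(69.056,24.213), P1=(79.854,19.266), P2=(50.441,66.761); sampled at t=k/5. Machine vertices: (69.056,103.239) → (71.767,103.120) → (71.261,98.806) → (67.538,90.296) → (60.598,77.591) → (50.441,60.691). Open path.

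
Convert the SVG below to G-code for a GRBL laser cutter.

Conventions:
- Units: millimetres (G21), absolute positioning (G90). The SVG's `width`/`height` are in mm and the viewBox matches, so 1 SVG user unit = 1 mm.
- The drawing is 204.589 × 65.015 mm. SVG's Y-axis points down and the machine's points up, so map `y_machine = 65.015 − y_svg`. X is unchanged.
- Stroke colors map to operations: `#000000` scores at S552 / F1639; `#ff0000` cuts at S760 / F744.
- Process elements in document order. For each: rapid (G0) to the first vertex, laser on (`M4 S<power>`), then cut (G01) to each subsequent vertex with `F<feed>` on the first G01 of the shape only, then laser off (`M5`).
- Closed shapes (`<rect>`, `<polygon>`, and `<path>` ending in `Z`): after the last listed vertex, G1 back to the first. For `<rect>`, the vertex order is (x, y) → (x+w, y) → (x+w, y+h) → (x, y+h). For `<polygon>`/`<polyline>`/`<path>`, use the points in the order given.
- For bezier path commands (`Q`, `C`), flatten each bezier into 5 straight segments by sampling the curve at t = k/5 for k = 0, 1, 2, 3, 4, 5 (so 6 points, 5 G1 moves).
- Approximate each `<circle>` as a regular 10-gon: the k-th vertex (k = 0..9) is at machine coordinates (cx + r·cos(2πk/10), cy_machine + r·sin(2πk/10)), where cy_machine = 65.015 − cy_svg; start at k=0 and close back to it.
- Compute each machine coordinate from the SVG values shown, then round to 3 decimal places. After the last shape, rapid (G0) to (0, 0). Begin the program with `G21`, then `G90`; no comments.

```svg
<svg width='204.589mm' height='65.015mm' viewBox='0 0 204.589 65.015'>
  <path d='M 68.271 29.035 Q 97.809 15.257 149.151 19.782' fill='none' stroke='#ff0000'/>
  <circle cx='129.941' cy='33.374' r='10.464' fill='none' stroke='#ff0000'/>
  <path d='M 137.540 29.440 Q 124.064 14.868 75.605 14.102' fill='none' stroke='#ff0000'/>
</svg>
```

1 u = 1 mm; y_m = 65.015 − y.

[1] `<path>` quadratic bezier, #ff0000→cut S760 F744: (68.271,35.980) → (80.958,40.759) → (95.390,44.074) → (111.566,45.925) → (129.486,46.311) → (149.151,45.233)

[2] `<circle>` circle, #ff0000→cut S760 F744: (140.405,31.641) → (138.407,37.792) → (133.175,41.593) → (126.707,41.593) → (121.475,37.792) → (119.477,31.641) → (121.475,25.490) → (126.707,21.689) → (133.175,21.689) → (138.407,25.490) → (140.405,31.641) (closed)

[3] `<path>` quadratic bezier, #ff0000→cut S760 F744: (137.540,35.575) → (130.750,40.852) → (121.162,45.024) → (108.775,48.091) → (93.589,50.054) → (75.605,50.913)

G21
G90
G0 X68.271 Y35.980
M4 S760
G01 X80.958 Y40.759 F744
G01 X95.390 Y44.074
G01 X111.566 Y45.925
G01 X129.486 Y46.311
G01 X149.151 Y45.233
M5
G0 X140.405 Y31.641
M4 S760
G01 X138.407 Y37.792 F744
G01 X133.175 Y41.593
G01 X126.707 Y41.593
G01 X121.475 Y37.792
G01 X119.477 Y31.641
G01 X121.475 Y25.490
G01 X126.707 Y21.689
G01 X133.175 Y21.689
G01 X138.407 Y25.490
G01 X140.405 Y31.641
M5
G0 X137.540 Y35.575
M4 S760
G01 X130.750 Y40.852 F744
G01 X121.162 Y45.024
G01 X108.775 Y48.091
G01 X93.589 Y50.054
G01 X75.605 Y50.913
M5
G0 X0.000 Y0.000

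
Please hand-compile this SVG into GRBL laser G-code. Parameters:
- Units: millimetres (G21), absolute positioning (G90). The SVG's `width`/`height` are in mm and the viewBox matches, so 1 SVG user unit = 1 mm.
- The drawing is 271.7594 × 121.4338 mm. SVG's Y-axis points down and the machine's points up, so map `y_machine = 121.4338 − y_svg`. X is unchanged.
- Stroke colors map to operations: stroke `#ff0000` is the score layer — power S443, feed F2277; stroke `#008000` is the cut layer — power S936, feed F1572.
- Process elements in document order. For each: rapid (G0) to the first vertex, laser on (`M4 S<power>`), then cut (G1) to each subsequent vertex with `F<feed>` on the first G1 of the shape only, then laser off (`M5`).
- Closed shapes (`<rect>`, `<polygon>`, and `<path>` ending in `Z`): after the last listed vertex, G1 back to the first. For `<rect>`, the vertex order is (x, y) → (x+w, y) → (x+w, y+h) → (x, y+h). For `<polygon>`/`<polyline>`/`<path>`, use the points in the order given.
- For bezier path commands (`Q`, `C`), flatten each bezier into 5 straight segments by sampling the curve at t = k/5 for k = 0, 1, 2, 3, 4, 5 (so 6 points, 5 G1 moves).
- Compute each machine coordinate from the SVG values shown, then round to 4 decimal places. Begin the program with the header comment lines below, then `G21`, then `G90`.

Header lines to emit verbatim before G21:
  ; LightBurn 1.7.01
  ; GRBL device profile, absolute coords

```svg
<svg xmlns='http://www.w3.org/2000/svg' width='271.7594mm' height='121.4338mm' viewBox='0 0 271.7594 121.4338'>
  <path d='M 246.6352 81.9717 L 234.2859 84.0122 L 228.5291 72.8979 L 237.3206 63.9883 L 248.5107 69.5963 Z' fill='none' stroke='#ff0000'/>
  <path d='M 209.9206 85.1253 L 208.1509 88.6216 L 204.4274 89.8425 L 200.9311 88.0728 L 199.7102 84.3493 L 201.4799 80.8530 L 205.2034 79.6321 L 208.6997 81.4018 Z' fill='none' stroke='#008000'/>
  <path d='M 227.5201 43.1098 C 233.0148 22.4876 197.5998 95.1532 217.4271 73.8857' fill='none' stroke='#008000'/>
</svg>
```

; LightBurn 1.7.01
; GRBL device profile, absolute coords
G21
G90
G0 X246.6352 Y39.4621
M4 S443
G1 X234.2859 Y37.4216 F2277
G1 X228.5291 Y48.5359
G1 X237.3206 Y57.4455
G1 X248.5107 Y51.8375
G1 X246.6352 Y39.4621
M5
G0 X209.9206 Y36.3085
M4 S936
G1 X208.1509 Y32.8122 F1572
G1 X204.4274 Y31.5913
G1 X200.9311 Y33.3610
G1 X199.7102 Y37.0845
G1 X201.4799 Y40.5808
G1 X205.2034 Y41.8017
G1 X208.6997 Y40.0320
G1 X209.9206 Y36.3085
M5
G0 X227.5201 Y78.3240
M4 S936
G1 X226.6770 Y81.0006 F1572
G1 X220.6308 Y70.2746
G1 X213.9969 Y55.1329
G1 X211.3906 Y44.5618
G1 X217.4271 Y47.5481
M5

Since the viewBox matches the mm dimensions, user units are millimetres directly. The only transform is the Y-flip y_m = 121.4338 − y_svg.

Shape 1 is a regular polygon drawn with `<path>`. Its stroke #ff0000 means score at S443, F2277. After flipping Y the toolpath is (246.6352,39.4621) → (234.2859,37.4216) → (228.5291,48.5359) → (237.3206,57.4455) → (248.5107,51.8375) → (246.6352,39.4621), returning to the start.

Shape 2 is a regular polygon drawn with `<path>`. Its stroke #008000 means cut at S936, F1572. After flipping Y the toolpath is (209.9206,36.3085) → (208.1509,32.8122) → (204.4274,31.5913) → (200.9311,33.3610) → (199.7102,37.0845) → (201.4799,40.5808) → (205.2034,41.8017) → (208.6997,40.0320) → (209.9206,36.3085), returning to the start.

Shape 3 is a cubic bezier drawn with `<path>`. Its stroke #008000 means cut at S936, F1572. After flipping Y the toolpath is (227.5201,78.3240) → (226.6770,81.0006) → (220.6308,70.2746) → (213.9969,55.1329) → (211.3906,44.5618) → (217.4271,47.5481).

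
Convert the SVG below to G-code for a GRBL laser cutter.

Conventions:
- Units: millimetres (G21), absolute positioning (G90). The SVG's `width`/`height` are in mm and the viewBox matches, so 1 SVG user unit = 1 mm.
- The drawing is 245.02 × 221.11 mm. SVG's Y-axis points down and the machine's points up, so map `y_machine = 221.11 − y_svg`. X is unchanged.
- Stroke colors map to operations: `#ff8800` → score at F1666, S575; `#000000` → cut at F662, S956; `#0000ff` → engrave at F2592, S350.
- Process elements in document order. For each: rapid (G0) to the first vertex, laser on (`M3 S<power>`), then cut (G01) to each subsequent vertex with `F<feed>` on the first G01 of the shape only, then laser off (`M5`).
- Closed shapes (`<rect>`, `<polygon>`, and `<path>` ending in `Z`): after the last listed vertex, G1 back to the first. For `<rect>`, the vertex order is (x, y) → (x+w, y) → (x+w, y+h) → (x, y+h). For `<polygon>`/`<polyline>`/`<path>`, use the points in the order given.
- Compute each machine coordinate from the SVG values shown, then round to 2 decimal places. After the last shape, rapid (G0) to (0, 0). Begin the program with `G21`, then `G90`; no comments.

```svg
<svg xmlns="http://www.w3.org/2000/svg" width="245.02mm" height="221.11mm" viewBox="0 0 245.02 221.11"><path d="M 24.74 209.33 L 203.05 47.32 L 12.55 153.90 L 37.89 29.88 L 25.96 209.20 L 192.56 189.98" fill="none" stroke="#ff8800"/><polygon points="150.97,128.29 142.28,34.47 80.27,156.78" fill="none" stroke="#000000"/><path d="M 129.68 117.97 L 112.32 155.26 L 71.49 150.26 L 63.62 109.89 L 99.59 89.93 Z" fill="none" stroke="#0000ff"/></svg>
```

Since the viewBox matches the mm dimensions, user units are millimetres directly. The only transform is the Y-flip y_m = 221.11 − y_svg.

Shape 1 is a open polyline drawn with `<path>`. Its stroke #ff8800 means score at S575, F1666. After flipping Y the toolpath is (24.74,11.78) → (203.05,173.79) → (12.55,67.21) → (37.89,191.23) → (25.96,11.91) → (192.56,31.13).

Shape 2 is a closed polygon drawn with `<polygon>`. Its stroke #000000 means cut at S956, F662. After flipping Y the toolpath is (150.97,92.82) → (142.28,186.64) → (80.27,64.33) → (150.97,92.82), returning to the start.

Shape 3 is a regular polygon drawn with `<path>`. Its stroke #0000ff means engrave at S350, F2592. After flipping Y the toolpath is (129.68,103.14) → (112.32,65.85) → (71.49,70.85) → (63.62,111.22) → (99.59,131.18) → (129.68,103.14), returning to the start.

G21
G90
G0 X24.74 Y11.78
M3 S575
G01 X203.05 Y173.79 F1666
G01 X12.55 Y67.21
G01 X37.89 Y191.23
G01 X25.96 Y11.91
G01 X192.56 Y31.13
M5
G0 X150.97 Y92.82
M3 S956
G01 X142.28 Y186.64 F662
G01 X80.27 Y64.33
G01 X150.97 Y92.82
M5
G0 X129.68 Y103.14
M3 S350
G01 X112.32 Y65.85 F2592
G01 X71.49 Y70.85
G01 X63.62 Y111.22
G01 X99.59 Y131.18
G01 X129.68 Y103.14
M5
G0 X0.00 Y0.00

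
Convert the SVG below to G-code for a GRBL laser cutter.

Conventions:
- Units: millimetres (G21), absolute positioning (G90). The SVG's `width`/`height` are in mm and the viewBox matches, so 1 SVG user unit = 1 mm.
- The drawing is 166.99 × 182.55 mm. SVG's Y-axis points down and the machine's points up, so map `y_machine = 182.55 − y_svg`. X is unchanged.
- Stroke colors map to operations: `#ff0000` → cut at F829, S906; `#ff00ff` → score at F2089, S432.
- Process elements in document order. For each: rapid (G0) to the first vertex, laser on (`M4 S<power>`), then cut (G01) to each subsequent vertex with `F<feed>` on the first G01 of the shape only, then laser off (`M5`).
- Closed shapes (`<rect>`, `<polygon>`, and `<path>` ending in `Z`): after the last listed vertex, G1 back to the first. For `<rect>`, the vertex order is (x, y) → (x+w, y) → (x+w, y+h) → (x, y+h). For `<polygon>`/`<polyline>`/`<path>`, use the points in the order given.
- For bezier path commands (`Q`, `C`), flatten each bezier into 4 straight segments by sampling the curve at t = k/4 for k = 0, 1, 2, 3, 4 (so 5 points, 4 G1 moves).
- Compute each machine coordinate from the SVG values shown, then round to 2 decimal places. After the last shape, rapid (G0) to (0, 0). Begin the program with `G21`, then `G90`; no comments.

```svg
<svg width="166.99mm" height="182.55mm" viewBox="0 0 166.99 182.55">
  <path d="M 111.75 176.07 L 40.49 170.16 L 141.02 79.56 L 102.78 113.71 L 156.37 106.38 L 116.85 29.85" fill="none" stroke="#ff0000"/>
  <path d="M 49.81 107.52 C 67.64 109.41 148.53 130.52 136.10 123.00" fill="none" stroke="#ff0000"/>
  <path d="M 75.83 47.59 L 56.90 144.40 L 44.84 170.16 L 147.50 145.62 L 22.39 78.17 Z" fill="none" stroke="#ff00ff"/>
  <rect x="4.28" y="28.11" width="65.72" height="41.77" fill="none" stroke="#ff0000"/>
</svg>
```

G21
G90
G0 X111.75 Y6.48
M4 S906
G01 X40.49 Y12.39 F829
G01 X141.02 Y102.99
G01 X102.78 Y68.84
G01 X156.37 Y76.17
G01 X116.85 Y152.70
M5
G0 X49.81 Y75.03
M4 S906
G01 X72.56 Y70.76 F829
G01 X104.30 Y63.76
G01 X130.37 Y58.53
G01 X136.10 Y59.55
M5
G0 X75.83 Y134.96
M4 S432
G01 X56.90 Y38.15 F2089
G01 X44.84 Y12.39
G01 X147.50 Y36.93
G01 X22.39 Y104.38
G01 X75.83 Y134.96
M5
G0 X4.28 Y154.44
M4 S906
G01 X70.00 Y154.44 F829
G01 X70.00 Y112.67
G01 X4.28 Y112.67
G01 X4.28 Y154.44
M5
G0 X0.00 Y0.00

1 u = 1 mm; y_m = 182.55 − y.

[1] `<path>` open polyline, #ff0000→cut S906 F829: (111.75,6.48) → (40.49,12.39) → (141.02,102.99) → (102.78,68.84) → (156.37,76.17) → (116.85,152.70)

[2] `<path>` cubic bezier, #ff0000→cut S906 F829: (49.81,75.03) → (72.56,70.76) → (104.30,63.76) → (130.37,58.53) → (136.10,59.55)

[3] `<path>` closed polygon, #ff00ff→score S432 F2089: (75.83,134.96) → (56.90,38.15) → (44.84,12.39) → (147.50,36.93) → (22.39,104.38) → (75.83,134.96) (closed)

[4] `<rect>` rectangle, #ff0000→cut S906 F829: (4.28,154.44) → (70.00,154.44) → (70.00,112.67) → (4.28,112.67) → (4.28,154.44) (closed)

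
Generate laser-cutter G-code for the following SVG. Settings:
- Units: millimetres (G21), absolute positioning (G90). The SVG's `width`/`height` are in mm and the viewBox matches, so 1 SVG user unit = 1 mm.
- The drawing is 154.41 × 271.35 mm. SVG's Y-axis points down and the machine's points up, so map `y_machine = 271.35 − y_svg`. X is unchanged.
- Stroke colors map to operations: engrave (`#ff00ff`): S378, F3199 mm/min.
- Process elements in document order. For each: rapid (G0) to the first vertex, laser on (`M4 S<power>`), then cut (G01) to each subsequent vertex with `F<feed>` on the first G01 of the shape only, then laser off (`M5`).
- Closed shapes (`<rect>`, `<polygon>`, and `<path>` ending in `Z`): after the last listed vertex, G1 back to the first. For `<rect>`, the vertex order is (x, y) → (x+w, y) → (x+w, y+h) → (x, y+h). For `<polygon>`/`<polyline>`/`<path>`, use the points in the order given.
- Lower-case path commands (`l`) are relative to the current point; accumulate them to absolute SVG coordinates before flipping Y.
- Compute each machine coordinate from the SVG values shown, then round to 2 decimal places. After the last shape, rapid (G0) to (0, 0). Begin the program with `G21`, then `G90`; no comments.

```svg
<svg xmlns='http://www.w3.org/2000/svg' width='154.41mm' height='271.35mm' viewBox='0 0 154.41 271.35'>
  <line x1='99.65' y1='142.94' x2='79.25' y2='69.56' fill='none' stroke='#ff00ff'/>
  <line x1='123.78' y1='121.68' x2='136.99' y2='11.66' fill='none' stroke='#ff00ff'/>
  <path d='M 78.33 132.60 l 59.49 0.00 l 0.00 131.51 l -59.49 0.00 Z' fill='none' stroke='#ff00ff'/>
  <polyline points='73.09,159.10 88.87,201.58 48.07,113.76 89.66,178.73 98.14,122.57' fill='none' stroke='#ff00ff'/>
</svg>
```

Since the viewBox matches the mm dimensions, user units are millimetres directly. The only transform is the Y-flip y_m = 271.35 − y_svg.

Shape 1 is a line segment drawn with `<line>`. Its stroke #ff00ff means engrave at S378, F3199. After flipping Y the toolpath is (99.65,128.41) → (79.25,201.79).

Shape 2 is a line segment drawn with `<line>`. Its stroke #ff00ff means engrave at S378, F3199. After flipping Y the toolpath is (123.78,149.67) → (136.99,259.69).

Shape 3 is a rectangle drawn with `<path>`. Its stroke #ff00ff means engrave at S378, F3199. After flipping Y the toolpath is (78.33,138.75) → (137.82,138.75) → (137.82,7.24) → (78.33,7.24) → (78.33,138.75), returning to the start.

Shape 4 is a open polyline drawn with `<polyline>`. Its stroke #ff00ff means engrave at S378, F3199. After flipping Y the toolpath is (73.09,112.25) → (88.87,69.77) → (48.07,157.59) → (89.66,92.62) → (98.14,148.78).

G21
G90
G0 X99.65 Y128.41
M4 S378
G01 X79.25 Y201.79 F3199
M5
G0 X123.78 Y149.67
M4 S378
G01 X136.99 Y259.69 F3199
M5
G0 X78.33 Y138.75
M4 S378
G01 X137.82 Y138.75 F3199
G01 X137.82 Y7.24
G01 X78.33 Y7.24
G01 X78.33 Y138.75
M5
G0 X73.09 Y112.25
M4 S378
G01 X88.87 Y69.77 F3199
G01 X48.07 Y157.59
G01 X89.66 Y92.62
G01 X98.14 Y148.78
M5
G0 X0.00 Y0.00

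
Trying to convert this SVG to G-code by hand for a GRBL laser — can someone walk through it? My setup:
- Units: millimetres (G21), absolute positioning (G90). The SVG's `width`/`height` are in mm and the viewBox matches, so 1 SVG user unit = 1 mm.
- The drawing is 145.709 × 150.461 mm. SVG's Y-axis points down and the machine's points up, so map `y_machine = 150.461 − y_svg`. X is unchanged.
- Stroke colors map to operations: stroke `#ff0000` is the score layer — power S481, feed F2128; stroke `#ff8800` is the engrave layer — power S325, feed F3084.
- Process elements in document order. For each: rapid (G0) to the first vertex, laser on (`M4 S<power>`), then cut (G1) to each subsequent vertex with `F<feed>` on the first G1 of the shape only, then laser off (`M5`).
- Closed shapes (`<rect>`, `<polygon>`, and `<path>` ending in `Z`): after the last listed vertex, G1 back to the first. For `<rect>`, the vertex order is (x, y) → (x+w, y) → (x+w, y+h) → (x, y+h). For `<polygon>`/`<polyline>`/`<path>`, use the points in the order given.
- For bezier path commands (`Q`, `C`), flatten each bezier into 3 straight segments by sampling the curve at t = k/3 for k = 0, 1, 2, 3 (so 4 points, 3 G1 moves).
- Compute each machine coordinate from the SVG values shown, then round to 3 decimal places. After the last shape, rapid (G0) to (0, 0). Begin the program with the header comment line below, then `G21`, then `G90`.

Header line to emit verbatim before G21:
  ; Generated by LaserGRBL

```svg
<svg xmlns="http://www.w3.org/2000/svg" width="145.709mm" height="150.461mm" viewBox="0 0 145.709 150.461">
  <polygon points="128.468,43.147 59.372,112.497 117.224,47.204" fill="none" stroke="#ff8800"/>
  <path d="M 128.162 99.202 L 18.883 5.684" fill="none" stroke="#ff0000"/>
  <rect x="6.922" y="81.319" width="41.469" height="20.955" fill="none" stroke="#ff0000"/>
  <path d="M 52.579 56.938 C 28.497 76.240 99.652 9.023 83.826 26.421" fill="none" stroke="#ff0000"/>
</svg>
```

; Generated by LaserGRBL
G21
G90
G0 X128.468 Y107.314
M4 S325
G1 X59.372 Y37.964 F3084
G1 X117.224 Y103.257
G1 X128.468 Y107.314
M5
G0 X128.162 Y51.259
M4 S481
G1 X18.883 Y144.777 F2128
M5
G0 X6.922 Y69.142
M4 S481
G1 X48.391 Y69.142 F2128
G1 X48.391 Y48.187
G1 X6.922 Y48.187
G1 X6.922 Y69.142
M5
G0 X52.579 Y93.523
M4 S481
G1 X53.494 Y96.722 F2128
G1 X77.407 Y119.571
G1 X83.826 Y124.040
M5
G0 X0.000 Y0.000

Since the viewBox matches the mm dimensions, user units are millimetres directly. The only transform is the Y-flip y_m = 150.461 − y_svg.

Shape 1 is a closed polygon drawn with `<polygon>`. Its stroke #ff8800 means engrave at S325, F3084. After flipping Y the toolpath is (128.468,107.314) → (59.372,37.964) → (117.224,103.257) → (128.468,107.314), returning to the start.

Shape 2 is a line segment drawn with `<path>`. Its stroke #ff0000 means score at S481, F2128. After flipping Y the toolpath is (128.162,51.259) → (18.883,144.777).

Shape 3 is a rectangle drawn with `<rect>`. Its stroke #ff0000 means score at S481, F2128. After flipping Y the toolpath is (6.922,69.142) → (48.391,69.142) → (48.391,48.187) → (6.922,48.187) → (6.922,69.142), returning to the start.

Shape 4 is a cubic bezier drawn with `<path>`. Its stroke #ff0000 means score at S481, F2128. After flipping Y the toolpath is (52.579,93.523) → (53.494,96.722) → (77.407,119.571) → (83.826,124.040).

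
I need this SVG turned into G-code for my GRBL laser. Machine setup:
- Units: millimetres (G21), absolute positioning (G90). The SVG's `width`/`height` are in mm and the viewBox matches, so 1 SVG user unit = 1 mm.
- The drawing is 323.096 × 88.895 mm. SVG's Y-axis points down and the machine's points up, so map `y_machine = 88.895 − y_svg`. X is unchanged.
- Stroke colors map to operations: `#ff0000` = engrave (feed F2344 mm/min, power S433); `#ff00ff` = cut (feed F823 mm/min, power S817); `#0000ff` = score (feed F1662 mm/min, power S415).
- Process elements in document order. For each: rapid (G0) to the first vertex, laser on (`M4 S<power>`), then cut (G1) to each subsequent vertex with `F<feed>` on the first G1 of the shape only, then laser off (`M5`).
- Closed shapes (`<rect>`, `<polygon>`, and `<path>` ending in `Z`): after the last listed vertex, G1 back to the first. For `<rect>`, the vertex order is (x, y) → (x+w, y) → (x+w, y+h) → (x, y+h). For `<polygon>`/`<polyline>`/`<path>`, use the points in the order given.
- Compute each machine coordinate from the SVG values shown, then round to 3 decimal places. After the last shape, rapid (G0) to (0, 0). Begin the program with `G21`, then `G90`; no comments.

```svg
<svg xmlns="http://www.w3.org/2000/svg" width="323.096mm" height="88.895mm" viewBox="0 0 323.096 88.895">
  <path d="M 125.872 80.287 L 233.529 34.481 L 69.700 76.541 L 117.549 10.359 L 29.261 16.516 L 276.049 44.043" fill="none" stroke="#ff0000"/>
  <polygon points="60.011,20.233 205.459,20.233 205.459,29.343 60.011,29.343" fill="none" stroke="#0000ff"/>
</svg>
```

G21
G90
G0 X125.872 Y8.608
M4 S433
G1 X233.529 Y54.414 F2344
G1 X69.700 Y12.354
G1 X117.549 Y78.536
G1 X29.261 Y72.379
G1 X276.049 Y44.852
M5
G0 X60.011 Y68.662
M4 S415
G1 X205.459 Y68.662 F1662
G1 X205.459 Y59.552
G1 X60.011 Y59.552
G1 X60.011 Y68.662
M5
G0 X0.000 Y0.000

Since the viewBox matches the mm dimensions, user units are millimetres directly. The only transform is the Y-flip y_m = 88.895 − y_svg.

Shape 1 is a open polyline drawn with `<path>`. Its stroke #ff0000 means engrave at S433, F2344. After flipping Y the toolpath is (125.872,8.608) → (233.529,54.414) → (69.700,12.354) → (117.549,78.536) → (29.261,72.379) → (276.049,44.852).

Shape 2 is a rectangle drawn with `<polygon>`. Its stroke #0000ff means score at S415, F1662. After flipping Y the toolpath is (60.011,68.662) → (205.459,68.662) → (205.459,59.552) → (60.011,59.552) → (60.011,68.662), returning to the start.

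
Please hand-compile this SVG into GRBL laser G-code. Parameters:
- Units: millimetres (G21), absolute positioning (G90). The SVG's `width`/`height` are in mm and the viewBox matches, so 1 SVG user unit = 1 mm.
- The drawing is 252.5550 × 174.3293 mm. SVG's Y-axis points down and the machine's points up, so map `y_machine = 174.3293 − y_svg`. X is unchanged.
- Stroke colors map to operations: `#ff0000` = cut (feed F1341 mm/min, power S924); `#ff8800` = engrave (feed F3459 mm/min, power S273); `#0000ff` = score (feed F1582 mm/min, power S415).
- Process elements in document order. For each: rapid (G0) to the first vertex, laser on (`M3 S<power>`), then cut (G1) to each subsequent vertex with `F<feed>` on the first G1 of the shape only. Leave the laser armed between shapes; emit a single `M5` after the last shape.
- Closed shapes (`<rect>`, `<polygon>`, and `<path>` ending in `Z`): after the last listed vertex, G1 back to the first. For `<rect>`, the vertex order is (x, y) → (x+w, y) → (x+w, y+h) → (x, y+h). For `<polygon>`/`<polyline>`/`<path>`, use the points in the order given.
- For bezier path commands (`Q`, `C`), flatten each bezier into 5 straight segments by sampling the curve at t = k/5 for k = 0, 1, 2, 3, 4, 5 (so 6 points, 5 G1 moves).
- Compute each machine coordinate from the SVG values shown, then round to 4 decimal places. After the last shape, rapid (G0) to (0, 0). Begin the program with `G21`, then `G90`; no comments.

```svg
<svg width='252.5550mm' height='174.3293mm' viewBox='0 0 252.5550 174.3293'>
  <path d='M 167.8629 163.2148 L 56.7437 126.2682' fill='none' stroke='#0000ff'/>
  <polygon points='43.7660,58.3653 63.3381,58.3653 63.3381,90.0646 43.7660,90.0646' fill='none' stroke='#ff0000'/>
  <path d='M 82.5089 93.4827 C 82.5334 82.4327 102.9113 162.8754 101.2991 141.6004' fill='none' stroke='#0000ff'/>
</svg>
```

G21
G90
G0 X167.8629 Y11.1145
M3 S415
G1 X56.7437 Y48.0611 F1582
G0 X43.7660 Y115.9640
M3 S924
G1 X63.3381 Y115.9640 F1341
G1 X63.3381 Y84.2647
G1 X43.7660 Y84.2647
G1 X43.7660 Y115.9640
G0 X82.5089 Y80.8466
M3 S415
G1 X84.6273 Y78.0432 F1582
G1 X89.5979 Y62.5556
G1 X95.3885 Y43.6579
G1 X99.9664 Y30.6243
G1 X101.2991 Y32.7289
M5
G0 X0.0000 Y0.0000

Since the viewBox matches the mm dimensions, user units are millimetres directly. The only transform is the Y-flip y_m = 174.3293 − y_svg.

Shape 1 is a line segment drawn with `<path>`. Its stroke #0000ff means score at S415, F1582. After flipping Y the toolpath is (167.8629,11.1145) → (56.7437,48.0611).

Shape 2 is a rectangle drawn with `<polygon>`. Its stroke #ff0000 means cut at S924, F1341. After flipping Y the toolpath is (43.7660,115.9640) → (63.3381,115.9640) → (63.3381,84.2647) → (43.7660,84.2647) → (43.7660,115.9640), returning to the start.

Shape 3 is a cubic bezier drawn with `<path>`. Its stroke #0000ff means score at S415, F1582. After flipping Y the toolpath is (82.5089,80.8466) → (84.6273,78.0432) → (89.5979,62.5556) → (95.3885,43.6579) → (99.9664,30.6243) → (101.2991,32.7289).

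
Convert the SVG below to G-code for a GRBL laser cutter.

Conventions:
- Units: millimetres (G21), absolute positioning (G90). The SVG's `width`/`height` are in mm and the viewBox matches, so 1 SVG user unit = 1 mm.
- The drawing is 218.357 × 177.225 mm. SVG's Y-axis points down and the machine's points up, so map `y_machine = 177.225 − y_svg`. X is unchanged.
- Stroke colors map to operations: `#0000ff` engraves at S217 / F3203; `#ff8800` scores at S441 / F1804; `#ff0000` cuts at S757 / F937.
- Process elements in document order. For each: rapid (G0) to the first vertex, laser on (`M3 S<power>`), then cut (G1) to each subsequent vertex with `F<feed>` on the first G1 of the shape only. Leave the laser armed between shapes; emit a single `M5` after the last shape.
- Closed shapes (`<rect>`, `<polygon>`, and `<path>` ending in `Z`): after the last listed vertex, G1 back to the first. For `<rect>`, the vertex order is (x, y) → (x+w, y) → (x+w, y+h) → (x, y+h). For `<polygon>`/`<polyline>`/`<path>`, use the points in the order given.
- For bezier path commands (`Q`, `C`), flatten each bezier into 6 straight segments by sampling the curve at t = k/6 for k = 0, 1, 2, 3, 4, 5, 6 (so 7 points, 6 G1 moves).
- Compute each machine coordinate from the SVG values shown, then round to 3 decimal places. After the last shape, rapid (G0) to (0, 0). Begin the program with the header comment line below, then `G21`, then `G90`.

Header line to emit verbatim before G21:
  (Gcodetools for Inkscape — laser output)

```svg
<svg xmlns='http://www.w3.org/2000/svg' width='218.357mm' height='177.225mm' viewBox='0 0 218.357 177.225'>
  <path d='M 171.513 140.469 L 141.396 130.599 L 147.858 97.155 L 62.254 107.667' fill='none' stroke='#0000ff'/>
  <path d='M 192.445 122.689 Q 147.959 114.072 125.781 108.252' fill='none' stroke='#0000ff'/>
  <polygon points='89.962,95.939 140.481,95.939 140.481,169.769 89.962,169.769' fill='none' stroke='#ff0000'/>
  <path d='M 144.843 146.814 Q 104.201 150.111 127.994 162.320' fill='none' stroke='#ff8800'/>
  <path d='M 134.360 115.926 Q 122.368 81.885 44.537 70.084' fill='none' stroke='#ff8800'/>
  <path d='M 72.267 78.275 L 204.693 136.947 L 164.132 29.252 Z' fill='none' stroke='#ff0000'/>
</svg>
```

1 u = 1 mm; y_m = 177.225 − y.

[1] `<path>` open polyline, #0000ff→engrave S217 F3203: (171.513,36.756) → (141.396,46.626) → (147.858,80.070) → (62.254,69.558)

[2] `<path>` quadratic bezier, #0000ff→engrave S217 F3203: (192.445,54.536) → (178.236,57.331) → (165.266,59.970) → (153.536,62.454) → (143.045,64.782) → (133.793,66.955) → (125.781,68.973)

[3] `<polygon>` rectangle, #ff0000→cut S757 F937: (89.962,81.286) → (140.481,81.286) → (140.481,7.456) → (89.962,7.456) → (89.962,81.286) (closed)

[4] `<path>` quadratic bezier, #ff8800→score S441 F1804: (144.843,30.411) → (133.086,29.064) → (124.908,27.223) → (120.310,24.886) → (119.291,22.054) → (121.853,18.727) → (127.994,14.905)

[5] `<path>` quadratic bezier, #ff8800→score S441 F1804: (134.360,61.299) → (128.534,72.028) → (119.050,81.522) → (105.908,89.780) → (89.109,96.803) → (68.652,102.590) → (44.537,107.141)

[6] `<path>` closed polygon, #ff0000→cut S757 F937: (72.267,98.950) → (204.693,40.278) → (164.132,147.973) → (72.267,98.950) (closed)

(Gcodetools for Inkscape — laser output)
G21
G90
G0 X171.513 Y36.756
M3 S217
G1 X141.396 Y46.626 F3203
G1 X147.858 Y80.070
G1 X62.254 Y69.558
G0 X192.445 Y54.536
M3 S217
G1 X178.236 Y57.331 F3203
G1 X165.266 Y59.970
G1 X153.536 Y62.454
G1 X143.045 Y64.782
G1 X133.793 Y66.955
G1 X125.781 Y68.973
G0 X89.962 Y81.286
M3 S757
G1 X140.481 Y81.286 F937
G1 X140.481 Y7.456
G1 X89.962 Y7.456
G1 X89.962 Y81.286
G0 X144.843 Y30.411
M3 S441
G1 X133.086 Y29.064 F1804
G1 X124.908 Y27.223
G1 X120.310 Y24.886
G1 X119.291 Y22.054
G1 X121.853 Y18.727
G1 X127.994 Y14.905
G0 X134.360 Y61.299
M3 S441
G1 X128.534 Y72.028 F1804
G1 X119.050 Y81.522
G1 X105.908 Y89.780
G1 X89.109 Y96.803
G1 X68.652 Y102.590
G1 X44.537 Y107.141
G0 X72.267 Y98.950
M3 S757
G1 X204.693 Y40.278 F937
G1 X164.132 Y147.973
G1 X72.267 Y98.950
M5
G0 X0.000 Y0.000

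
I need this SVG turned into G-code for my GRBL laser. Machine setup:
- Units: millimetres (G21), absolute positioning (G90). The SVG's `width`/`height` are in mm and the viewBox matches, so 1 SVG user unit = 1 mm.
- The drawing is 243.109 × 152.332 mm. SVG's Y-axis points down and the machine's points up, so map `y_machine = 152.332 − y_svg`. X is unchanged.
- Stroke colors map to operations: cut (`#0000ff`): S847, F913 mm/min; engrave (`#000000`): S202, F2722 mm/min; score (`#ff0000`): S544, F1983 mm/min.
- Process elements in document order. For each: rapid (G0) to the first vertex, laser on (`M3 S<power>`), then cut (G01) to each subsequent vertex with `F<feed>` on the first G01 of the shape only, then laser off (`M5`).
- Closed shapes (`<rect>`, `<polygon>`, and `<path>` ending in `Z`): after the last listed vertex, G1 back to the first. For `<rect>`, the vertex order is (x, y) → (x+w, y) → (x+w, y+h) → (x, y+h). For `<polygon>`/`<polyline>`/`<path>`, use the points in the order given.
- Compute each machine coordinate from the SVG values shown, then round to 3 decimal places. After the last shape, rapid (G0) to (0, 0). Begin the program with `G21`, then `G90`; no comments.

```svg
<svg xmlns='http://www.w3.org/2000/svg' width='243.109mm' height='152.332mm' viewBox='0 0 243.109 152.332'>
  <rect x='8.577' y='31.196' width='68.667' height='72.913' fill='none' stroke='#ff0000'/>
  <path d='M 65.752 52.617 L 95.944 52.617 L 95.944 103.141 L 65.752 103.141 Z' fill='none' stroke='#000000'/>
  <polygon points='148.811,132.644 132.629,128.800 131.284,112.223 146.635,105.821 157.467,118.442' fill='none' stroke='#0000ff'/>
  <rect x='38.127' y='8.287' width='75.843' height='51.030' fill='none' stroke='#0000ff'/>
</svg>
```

1 u = 1 mm; y_m = 152.332 − y.

[1] `<rect>` rectangle, #ff0000→score S544 F1983: (8.577,121.136) → (77.244,121.136) → (77.244,48.223) → (8.577,48.223) → (8.577,121.136) (closed)

[2] `<path>` rectangle, #000000→engrave S202 F2722: (65.752,99.715) → (95.944,99.715) → (95.944,49.191) → (65.752,49.191) → (65.752,99.715) (closed)

[3] `<polygon>` regular polygon, #0000ff→cut S847 F913: (148.811,19.688) → (132.629,23.532) → (131.284,40.109) → (146.635,46.511) → (157.467,33.890) → (148.811,19.688) (closed)

[4] `<rect>` rectangle, #0000ff→cut S847 F913: (38.127,144.045) → (113.970,144.045) → (113.970,93.015) → (38.127,93.015) → (38.127,144.045) (closed)

G21
G90
G0 X8.577 Y121.136
M3 S544
G01 X77.244 Y121.136 F1983
G01 X77.244 Y48.223
G01 X8.577 Y48.223
G01 X8.577 Y121.136
M5
G0 X65.752 Y99.715
M3 S202
G01 X95.944 Y99.715 F2722
G01 X95.944 Y49.191
G01 X65.752 Y49.191
G01 X65.752 Y99.715
M5
G0 X148.811 Y19.688
M3 S847
G01 X132.629 Y23.532 F913
G01 X131.284 Y40.109
G01 X146.635 Y46.511
G01 X157.467 Y33.890
G01 X148.811 Y19.688
M5
G0 X38.127 Y144.045
M3 S847
G01 X113.970 Y144.045 F913
G01 X113.970 Y93.015
G01 X38.127 Y93.015
G01 X38.127 Y144.045
M5
G0 X0.000 Y0.000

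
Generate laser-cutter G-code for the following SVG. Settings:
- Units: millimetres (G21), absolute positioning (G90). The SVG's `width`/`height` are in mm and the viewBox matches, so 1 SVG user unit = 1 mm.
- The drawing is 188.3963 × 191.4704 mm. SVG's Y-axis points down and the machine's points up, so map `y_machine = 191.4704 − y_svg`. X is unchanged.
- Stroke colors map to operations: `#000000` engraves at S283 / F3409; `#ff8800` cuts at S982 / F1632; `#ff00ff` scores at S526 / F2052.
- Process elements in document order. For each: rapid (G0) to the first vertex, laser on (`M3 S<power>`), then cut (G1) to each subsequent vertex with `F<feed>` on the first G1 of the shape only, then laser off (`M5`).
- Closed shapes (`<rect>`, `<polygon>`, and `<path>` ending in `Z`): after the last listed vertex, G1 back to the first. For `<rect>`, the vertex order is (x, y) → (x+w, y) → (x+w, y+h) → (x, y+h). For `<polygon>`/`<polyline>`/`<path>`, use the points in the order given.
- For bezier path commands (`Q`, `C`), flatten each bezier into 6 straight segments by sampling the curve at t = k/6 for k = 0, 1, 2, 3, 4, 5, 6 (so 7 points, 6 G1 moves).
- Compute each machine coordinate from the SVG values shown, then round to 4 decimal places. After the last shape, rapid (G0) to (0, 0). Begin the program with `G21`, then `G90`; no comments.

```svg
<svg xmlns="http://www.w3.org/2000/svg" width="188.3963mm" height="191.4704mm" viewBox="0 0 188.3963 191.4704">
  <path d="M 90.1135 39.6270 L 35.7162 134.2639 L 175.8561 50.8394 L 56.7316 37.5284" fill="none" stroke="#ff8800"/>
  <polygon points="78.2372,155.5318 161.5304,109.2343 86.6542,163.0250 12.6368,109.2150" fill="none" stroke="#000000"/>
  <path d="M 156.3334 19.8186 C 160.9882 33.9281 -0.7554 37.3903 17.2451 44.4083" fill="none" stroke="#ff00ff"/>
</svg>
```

G21
G90
G0 X90.1135 Y151.8434
M3 S982
G1 X35.7162 Y57.2065 F1632
G1 X175.8561 Y140.6310
G1 X56.7316 Y153.9420
M5
G0 X78.2372 Y35.9386
M3 S283
G1 X161.5304 Y82.2361 F3409
G1 X86.6542 Y28.4454
G1 X12.6368 Y82.2554
G1 X78.2372 Y35.9386
M5
G0 X156.3334 Y171.6518
M3 S526
G1 X146.3968 Y165.4186 F2052
G1 X118.3422 Y160.5654
G1 X81.7846 Y156.6976
G1 X46.3392 Y153.4209
G1 X21.6210 Y150.3405
G1 X17.2451 Y147.0621
M5
G0 X0.0000 Y0.0000

viewBox `0 0 188.3963 191.4704` with mm width/height → 1 unit = 1 mm. Flip: y_m = 191.4704 − y_svg.

**Shape 1** — `<path>` open polyline, stroke `#ff8800` → cut (S982, F1632). Machine vertices: (90.1135,151.8434) → (35.7162,57.2065) → (175.8561,140.6310) → (56.7316,153.9420). Open path.

**Shape 2** — `<polygon>` closed polygon, stroke `#000000` → engrave (S283, F3409). Machine vertices: (78.2372,35.9386) → (161.5304,82.2361) → (86.6542,28.4454) → (12.6368,82.2554) → (78.2372,35.9386). Closed: final G1 returns to the first vertex.

**Shape 3** — `<path>` cubic bezier, stroke `#ff00ff` → score (S526, F2052). Control points (SVG): P0=(156.3334,19.8186), P1=(160.9882,33.9281), P2=(-0.7554,37.3903), P3=(17.2451,44.4083); sampled at t=k/6. Machine vertices: (156.3334,171.6518) → (146.3968,165.4186) → (118.3422,160.5654) → (81.7846,156.6976) → (46.3392,153.4209) → (21.6210,150.3405) → (17.2451,147.0621). Open path.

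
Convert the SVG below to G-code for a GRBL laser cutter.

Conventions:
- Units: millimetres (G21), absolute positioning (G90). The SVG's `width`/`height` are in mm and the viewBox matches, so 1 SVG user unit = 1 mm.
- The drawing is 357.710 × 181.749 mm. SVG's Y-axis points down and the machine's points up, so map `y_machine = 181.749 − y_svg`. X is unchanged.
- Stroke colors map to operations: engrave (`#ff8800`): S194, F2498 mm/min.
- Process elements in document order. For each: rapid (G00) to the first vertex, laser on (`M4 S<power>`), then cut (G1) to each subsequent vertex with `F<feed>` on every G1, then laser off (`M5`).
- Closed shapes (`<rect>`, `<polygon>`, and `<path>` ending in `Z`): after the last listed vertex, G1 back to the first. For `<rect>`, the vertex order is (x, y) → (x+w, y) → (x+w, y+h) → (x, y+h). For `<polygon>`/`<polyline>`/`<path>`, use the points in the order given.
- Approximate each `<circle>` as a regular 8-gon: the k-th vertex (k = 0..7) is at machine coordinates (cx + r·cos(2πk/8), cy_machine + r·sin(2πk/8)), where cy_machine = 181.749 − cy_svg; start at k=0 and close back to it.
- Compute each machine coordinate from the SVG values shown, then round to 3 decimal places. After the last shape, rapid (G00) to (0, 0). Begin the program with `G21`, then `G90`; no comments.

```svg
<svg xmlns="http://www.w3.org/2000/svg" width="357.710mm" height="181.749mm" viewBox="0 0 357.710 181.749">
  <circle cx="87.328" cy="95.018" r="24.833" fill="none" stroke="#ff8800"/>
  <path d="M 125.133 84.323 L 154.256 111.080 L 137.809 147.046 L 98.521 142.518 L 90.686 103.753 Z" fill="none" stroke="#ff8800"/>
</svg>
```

G21
G90
G00 X112.161 Y86.731
M4 S194
G1 X104.888 Y104.291 F2498
G1 X87.328 Y111.564 F2498
G1 X69.768 Y104.291 F2498
G1 X62.495 Y86.731 F2498
G1 X69.768 Y69.171 F2498
G1 X87.328 Y61.898 F2498
G1 X104.888 Y69.171 F2498
G1 X112.161 Y86.731 F2498
M5
G00 X125.133 Y97.426
M4 S194
G1 X154.256 Y70.669 F2498
G1 X137.809 Y34.703 F2498
G1 X98.521 Y39.231 F2498
G1 X90.686 Y77.996 F2498
G1 X125.133 Y97.426 F2498
M5
G00 X0.000 Y0.000

1 u = 1 mm; y_m = 181.749 − y.

[1] `<circle>` circle, #ff8800→engrave S194 F2498: (112.161,86.731) → (104.888,104.291) → (87.328,111.564) → (69.768,104.291) → (62.495,86.731) → (69.768,69.171) → (87.328,61.898) → (104.888,69.171) → (112.161,86.731) (closed)

[2] `<path>` regular polygon, #ff8800→engrave S194 F2498: (125.133,97.426) → (154.256,70.669) → (137.809,34.703) → (98.521,39.231) → (90.686,77.996) → (125.133,97.426) (closed)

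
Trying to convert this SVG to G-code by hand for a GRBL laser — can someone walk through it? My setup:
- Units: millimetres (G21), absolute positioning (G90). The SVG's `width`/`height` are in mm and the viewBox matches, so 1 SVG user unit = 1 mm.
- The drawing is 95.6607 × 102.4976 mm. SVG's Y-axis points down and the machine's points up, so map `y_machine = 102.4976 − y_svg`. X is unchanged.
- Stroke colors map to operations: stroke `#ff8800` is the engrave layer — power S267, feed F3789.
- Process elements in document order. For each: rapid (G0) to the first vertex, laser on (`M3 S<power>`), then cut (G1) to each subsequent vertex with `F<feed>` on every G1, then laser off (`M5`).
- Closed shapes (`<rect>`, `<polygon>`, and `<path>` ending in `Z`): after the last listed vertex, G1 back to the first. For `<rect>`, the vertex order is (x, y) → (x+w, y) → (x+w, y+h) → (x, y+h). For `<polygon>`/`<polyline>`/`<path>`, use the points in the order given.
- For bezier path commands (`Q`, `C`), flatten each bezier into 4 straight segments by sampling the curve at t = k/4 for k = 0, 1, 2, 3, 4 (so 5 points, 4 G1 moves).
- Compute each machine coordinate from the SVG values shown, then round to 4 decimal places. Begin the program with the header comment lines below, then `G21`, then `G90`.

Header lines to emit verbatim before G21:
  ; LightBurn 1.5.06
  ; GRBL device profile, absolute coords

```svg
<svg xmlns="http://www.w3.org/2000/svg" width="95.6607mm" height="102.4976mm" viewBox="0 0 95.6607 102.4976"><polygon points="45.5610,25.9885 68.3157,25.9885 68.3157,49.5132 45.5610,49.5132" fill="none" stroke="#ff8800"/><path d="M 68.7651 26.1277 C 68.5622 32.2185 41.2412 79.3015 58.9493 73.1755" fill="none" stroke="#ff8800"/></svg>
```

1 u = 1 mm; y_m = 102.4976 − y.

[1] `<polygon>` rectangle, #ff8800→engrave S267 F3789: (45.5610,76.5091) → (68.3157,76.5091) → (68.3157,52.9844) → (45.5610,52.9844) → (45.5610,76.5091) (closed)

[2] `<path>` cubic bezier, #ff8800→engrave S267 F3789: (68.7651,76.3699) → (64.6556,65.5877) → (57.1406,48.2647) → (52.9839,33.2324) → (58.9493,29.3221)

; LightBurn 1.5.06
; GRBL device profile, absolute coords
G21
G90
G0 X45.5610 Y76.5091
M3 S267
G1 X68.3157 Y76.5091 F3789
G1 X68.3157 Y52.9844 F3789
G1 X45.5610 Y52.9844 F3789
G1 X45.5610 Y76.5091 F3789
M5
G0 X68.7651 Y76.3699
M3 S267
G1 X64.6556 Y65.5877 F3789
G1 X57.1406 Y48.2647 F3789
G1 X52.9839 Y33.2324 F3789
G1 X58.9493 Y29.3221 F3789
M5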